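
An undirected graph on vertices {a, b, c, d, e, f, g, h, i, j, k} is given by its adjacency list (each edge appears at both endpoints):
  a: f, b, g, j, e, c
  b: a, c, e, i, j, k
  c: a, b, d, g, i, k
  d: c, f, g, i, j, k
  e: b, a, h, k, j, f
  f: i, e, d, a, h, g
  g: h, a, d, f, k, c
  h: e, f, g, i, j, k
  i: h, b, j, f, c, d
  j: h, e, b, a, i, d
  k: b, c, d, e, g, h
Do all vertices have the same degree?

Yes

Degrees: a:6, b:6, c:6, d:6, e:6, f:6, g:6, h:6, i:6, j:6, k:6
Every vertex has degree 6, so the graph is 6-regular.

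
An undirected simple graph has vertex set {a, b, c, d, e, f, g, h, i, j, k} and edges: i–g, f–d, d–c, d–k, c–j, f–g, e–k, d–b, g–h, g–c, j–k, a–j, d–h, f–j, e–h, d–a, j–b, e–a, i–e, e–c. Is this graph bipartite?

A valid 2-coloring puts {d, e, g, j} on one side and {a, b, c, f, h, i, k} on the other; every edge crosses between the two sides.

Yes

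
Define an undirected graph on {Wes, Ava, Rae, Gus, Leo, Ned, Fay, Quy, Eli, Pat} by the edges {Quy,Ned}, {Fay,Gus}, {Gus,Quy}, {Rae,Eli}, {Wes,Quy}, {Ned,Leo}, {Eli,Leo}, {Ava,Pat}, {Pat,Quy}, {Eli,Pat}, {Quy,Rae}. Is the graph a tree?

|V| = 10, |E| = 11.
A tree on 10 vertices has exactly 9 edges; this graph has 11, so it contains a cycle and is not a tree.

No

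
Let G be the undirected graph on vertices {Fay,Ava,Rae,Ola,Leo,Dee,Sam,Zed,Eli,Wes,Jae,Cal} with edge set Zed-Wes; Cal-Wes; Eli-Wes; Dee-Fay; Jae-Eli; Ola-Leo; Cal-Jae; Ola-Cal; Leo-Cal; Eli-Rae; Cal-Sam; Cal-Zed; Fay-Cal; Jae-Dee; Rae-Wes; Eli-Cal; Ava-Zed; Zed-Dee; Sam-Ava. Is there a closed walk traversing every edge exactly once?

No

Degrees: Fay:2, Ava:2, Rae:2, Ola:2, Leo:2, Dee:3, Sam:2, Zed:4, Eli:4, Wes:4, Jae:3, Cal:8
Vertices with odd degree: Dee, Jae. An Eulerian circuit requires all degrees even.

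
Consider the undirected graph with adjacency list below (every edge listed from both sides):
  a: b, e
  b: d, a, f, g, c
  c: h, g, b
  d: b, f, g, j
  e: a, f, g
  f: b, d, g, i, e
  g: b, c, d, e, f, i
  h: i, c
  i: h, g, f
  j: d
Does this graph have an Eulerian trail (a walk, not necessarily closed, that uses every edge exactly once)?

Degrees: a:2, b:5, c:3, d:4, e:3, f:5, g:6, h:2, i:3, j:1
Odd-degree vertices: b, c, e, f, i, j (6 total).
An Eulerian trail requires 0 or 2 odd-degree vertices; here there are 6.

No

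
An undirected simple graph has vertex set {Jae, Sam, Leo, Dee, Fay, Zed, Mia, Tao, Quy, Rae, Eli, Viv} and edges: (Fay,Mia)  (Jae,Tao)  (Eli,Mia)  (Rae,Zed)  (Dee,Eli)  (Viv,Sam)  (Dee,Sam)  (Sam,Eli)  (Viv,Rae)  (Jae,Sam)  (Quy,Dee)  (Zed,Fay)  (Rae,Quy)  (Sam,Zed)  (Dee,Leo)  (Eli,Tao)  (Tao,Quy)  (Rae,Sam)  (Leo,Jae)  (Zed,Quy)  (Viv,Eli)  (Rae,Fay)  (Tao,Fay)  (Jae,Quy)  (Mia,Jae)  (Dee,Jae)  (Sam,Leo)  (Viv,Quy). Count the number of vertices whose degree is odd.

Degrees: Jae:6, Sam:7, Leo:3, Dee:5, Fay:4, Zed:4, Mia:3, Tao:4, Quy:6, Rae:5, Eli:5, Viv:4
Odd-degree vertices: Sam, Leo, Dee, Mia, Rae, Eli.

6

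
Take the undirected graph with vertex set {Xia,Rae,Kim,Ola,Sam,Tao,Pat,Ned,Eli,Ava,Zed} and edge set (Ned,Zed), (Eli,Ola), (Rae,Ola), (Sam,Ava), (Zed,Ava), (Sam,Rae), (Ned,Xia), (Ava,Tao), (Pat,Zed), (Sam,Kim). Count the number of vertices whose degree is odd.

Degrees: Xia:1, Rae:2, Kim:1, Ola:2, Sam:3, Tao:1, Pat:1, Ned:2, Eli:1, Ava:3, Zed:3
Odd-degree vertices: Xia, Kim, Sam, Tao, Pat, Eli, Ava, Zed.

8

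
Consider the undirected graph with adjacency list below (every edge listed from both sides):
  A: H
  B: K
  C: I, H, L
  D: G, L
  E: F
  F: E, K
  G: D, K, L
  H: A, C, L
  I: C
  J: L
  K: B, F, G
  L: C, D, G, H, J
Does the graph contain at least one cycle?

|V| = 12, |E| = 13, number of components = 1.
Since 13 > 12 - 1, a cycle must exist; for instance L-G-D-L.

Yes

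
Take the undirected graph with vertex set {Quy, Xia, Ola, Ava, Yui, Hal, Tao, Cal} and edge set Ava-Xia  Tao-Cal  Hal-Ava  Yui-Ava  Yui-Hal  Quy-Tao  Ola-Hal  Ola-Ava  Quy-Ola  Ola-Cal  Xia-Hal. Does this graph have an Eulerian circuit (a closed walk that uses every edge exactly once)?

Degrees: Quy:2, Xia:2, Ola:4, Ava:4, Yui:2, Hal:4, Tao:2, Cal:2
All degrees are even and the non-isolated vertices are connected — an Eulerian circuit exists.

Yes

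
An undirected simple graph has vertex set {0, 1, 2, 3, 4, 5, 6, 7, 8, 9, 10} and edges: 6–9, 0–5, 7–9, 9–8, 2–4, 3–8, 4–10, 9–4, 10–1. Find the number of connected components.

2

Component: {0, 5}
Component: {1, 2, 3, 4, 6, 7, 8, 9, 10}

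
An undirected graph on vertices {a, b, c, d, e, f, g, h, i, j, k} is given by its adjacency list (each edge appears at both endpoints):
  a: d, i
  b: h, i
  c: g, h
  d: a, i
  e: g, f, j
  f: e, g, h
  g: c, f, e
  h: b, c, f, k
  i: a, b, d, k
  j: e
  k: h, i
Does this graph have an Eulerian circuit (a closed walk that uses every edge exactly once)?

Degrees: a:2, b:2, c:2, d:2, e:3, f:3, g:3, h:4, i:4, j:1, k:2
e, f, g, j have odd degree; an Eulerian circuit needs every degree to be even, so none exists.

No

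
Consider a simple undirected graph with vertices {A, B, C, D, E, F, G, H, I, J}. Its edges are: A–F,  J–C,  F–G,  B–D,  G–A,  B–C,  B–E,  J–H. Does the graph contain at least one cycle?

The graph has 10 vertices, 8 edges, and 3 connected components.
One cycle is A-F-G-A.

Yes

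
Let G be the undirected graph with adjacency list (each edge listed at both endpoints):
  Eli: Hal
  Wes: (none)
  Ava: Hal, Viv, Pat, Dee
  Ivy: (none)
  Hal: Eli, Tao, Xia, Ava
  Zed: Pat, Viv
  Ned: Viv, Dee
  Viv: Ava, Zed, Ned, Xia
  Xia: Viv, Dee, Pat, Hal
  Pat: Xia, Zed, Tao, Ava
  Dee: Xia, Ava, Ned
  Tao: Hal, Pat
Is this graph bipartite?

Yes

A valid 2-coloring puts {Wes, Ivy, Hal, Viv, Pat, Dee} on one side and {Eli, Ava, Zed, Ned, Xia, Tao} on the other; every edge crosses between the two sides.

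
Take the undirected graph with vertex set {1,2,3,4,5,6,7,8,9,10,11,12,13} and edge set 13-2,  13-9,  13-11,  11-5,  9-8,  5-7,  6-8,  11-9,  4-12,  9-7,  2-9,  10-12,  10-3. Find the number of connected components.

3

Component: {1}
Component: {3, 4, 10, 12}
Component: {2, 5, 6, 7, 8, 9, 11, 13}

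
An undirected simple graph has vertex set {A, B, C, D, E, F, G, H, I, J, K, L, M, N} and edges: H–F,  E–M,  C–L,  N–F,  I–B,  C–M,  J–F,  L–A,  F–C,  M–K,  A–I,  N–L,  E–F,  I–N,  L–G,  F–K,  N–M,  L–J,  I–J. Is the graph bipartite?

Yes

Partition the vertices as {D, F, I, L, M} vs {A, B, C, E, G, H, J, K, N}. Each listed edge has one endpoint in each part, so the graph is bipartite.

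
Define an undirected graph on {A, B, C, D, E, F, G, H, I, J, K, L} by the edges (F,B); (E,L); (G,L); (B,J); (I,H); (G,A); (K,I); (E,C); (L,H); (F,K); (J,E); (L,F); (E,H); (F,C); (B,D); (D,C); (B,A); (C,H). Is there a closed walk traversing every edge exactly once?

Yes

Degrees: A:2, B:4, C:4, D:2, E:4, F:4, G:2, H:4, I:2, J:2, K:2, L:4
All degrees are even and the non-isolated vertices are connected — an Eulerian circuit exists.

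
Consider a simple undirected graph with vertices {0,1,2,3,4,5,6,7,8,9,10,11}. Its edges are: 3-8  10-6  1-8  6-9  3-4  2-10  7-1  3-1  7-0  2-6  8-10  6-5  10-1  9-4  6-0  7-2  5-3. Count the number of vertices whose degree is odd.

4

Degrees: 0:2, 1:4, 2:3, 3:4, 4:2, 5:2, 6:5, 7:3, 8:3, 9:2, 10:4, 11:0
Odd-degree vertices: 2, 6, 7, 8.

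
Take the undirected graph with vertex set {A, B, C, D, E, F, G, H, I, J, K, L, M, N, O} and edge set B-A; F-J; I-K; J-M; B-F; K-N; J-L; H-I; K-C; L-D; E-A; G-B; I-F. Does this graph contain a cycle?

The graph has 15 vertices, 13 edges, and 2 connected components.
A forest on 15 vertices with 2 components has exactly 13 edges, which matches — so no cycle.

No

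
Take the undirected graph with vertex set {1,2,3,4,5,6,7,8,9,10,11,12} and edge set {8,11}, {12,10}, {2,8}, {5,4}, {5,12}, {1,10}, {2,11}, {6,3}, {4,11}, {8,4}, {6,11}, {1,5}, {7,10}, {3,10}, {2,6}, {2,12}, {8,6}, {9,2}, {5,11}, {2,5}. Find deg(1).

Neighbors of 1: 5, 10.

2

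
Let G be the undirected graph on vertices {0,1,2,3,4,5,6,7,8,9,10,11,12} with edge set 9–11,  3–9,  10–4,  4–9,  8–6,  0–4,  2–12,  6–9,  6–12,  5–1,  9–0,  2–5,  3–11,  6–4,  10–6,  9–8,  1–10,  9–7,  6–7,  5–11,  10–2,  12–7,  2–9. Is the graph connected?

Yes

Starting from 0 and exploring outward reaches every vertex (0, 4, 9, 6, 10, 11, 8, 2, 3, 7, 12, 1, 5); the graph is connected.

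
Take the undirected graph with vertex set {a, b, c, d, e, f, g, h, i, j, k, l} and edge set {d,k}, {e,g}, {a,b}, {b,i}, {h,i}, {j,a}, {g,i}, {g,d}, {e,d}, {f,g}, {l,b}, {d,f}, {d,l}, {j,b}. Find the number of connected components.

Component: {c}
Component: {a, b, d, e, f, g, h, i, j, k, l}

2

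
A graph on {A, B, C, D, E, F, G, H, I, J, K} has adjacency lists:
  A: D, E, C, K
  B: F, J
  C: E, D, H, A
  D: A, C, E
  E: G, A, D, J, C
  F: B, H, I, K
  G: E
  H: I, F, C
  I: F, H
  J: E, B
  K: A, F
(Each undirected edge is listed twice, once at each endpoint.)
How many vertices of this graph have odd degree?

Degrees: A:4, B:2, C:4, D:3, E:5, F:4, G:1, H:3, I:2, J:2, K:2
Odd-degree vertices: D, E, G, H.

4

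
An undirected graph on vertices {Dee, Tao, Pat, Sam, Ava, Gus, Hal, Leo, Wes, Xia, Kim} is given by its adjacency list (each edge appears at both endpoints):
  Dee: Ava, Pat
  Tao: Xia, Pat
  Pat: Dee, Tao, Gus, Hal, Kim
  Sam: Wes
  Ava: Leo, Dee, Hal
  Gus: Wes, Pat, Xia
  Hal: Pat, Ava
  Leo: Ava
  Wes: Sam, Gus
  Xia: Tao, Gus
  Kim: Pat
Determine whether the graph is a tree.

|V| = 11, |E| = 12.
Connected but with 12 > 10 edges, so it has a cycle and is not a tree.

No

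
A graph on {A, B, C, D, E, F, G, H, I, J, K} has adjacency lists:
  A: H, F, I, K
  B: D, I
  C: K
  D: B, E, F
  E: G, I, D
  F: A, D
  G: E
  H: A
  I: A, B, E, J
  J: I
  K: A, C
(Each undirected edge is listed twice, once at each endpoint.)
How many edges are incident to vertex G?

1

Neighbors of G: E.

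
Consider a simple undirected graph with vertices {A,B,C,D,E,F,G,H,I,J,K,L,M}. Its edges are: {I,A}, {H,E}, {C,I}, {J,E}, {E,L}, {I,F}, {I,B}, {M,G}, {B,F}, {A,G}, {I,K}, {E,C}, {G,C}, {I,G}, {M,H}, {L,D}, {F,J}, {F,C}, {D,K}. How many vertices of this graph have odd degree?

0

Degrees: A:2, B:2, C:4, D:2, E:4, F:4, G:4, H:2, I:6, J:2, K:2, L:2, M:2
Odd-degree vertices: none.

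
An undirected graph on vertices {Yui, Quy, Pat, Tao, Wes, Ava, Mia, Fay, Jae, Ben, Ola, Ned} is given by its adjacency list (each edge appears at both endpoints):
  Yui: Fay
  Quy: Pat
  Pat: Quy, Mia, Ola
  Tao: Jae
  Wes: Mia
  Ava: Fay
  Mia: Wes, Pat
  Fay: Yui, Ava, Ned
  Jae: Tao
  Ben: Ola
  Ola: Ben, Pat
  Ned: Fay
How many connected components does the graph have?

3

Component: {Tao, Jae}
Component: {Yui, Ava, Fay, Ned}
Component: {Quy, Pat, Wes, Mia, Ben, Ola}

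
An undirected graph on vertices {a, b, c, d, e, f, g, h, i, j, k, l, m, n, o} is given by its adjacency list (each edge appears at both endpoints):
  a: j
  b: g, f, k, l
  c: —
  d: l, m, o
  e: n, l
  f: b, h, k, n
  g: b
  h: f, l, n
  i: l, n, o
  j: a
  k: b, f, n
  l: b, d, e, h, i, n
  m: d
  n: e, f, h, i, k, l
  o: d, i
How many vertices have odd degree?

Degrees: a:1, b:4, c:0, d:3, e:2, f:4, g:1, h:3, i:3, j:1, k:3, l:6, m:1, n:6, o:2
Odd-degree vertices: a, d, g, h, i, j, k, m.

8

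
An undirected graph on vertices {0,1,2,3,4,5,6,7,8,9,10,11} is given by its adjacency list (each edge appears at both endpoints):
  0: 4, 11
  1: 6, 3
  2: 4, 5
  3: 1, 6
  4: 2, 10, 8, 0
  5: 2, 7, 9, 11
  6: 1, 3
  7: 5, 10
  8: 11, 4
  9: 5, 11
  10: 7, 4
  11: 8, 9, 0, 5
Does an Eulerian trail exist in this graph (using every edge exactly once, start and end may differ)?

No

Degrees: 0:2, 1:2, 2:2, 3:2, 4:4, 5:4, 6:2, 7:2, 8:2, 9:2, 10:2, 11:4
Odd-degree vertices: none (0 total).
The edges lie in more than one component, so no single trail can cover them all.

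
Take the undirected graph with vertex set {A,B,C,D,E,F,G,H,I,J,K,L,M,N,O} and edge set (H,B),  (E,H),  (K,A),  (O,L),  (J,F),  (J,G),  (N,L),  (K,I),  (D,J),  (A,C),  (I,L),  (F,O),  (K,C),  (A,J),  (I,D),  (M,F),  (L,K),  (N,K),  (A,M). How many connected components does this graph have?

2

Component: {B, E, H}
Component: {A, C, D, F, G, I, J, K, L, M, N, O}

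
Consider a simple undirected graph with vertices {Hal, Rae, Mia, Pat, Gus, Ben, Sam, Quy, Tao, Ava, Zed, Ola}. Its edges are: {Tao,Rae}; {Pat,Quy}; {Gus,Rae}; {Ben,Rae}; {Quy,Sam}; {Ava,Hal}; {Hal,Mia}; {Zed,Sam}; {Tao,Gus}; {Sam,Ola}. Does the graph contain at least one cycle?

Yes

The graph has 12 vertices, 10 edges, and 3 connected components.
Since 10 > 12 - 3, a cycle must exist; for instance Rae-Gus-Tao-Rae.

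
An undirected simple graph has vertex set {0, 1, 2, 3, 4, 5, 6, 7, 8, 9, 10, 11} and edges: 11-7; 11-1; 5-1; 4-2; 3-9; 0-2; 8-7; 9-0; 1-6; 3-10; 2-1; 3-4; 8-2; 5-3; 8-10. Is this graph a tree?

The graph has 12 vertices and 15 edges.
A tree on 12 vertices has exactly 11 edges; this graph has 15, so it contains a cycle and is not a tree.

No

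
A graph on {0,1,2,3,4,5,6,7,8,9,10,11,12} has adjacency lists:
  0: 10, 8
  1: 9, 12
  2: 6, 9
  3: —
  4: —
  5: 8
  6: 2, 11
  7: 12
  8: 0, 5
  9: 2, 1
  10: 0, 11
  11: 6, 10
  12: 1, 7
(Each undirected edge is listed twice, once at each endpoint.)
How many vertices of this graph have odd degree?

2

Degrees: 0:2, 1:2, 2:2, 3:0, 4:0, 5:1, 6:2, 7:1, 8:2, 9:2, 10:2, 11:2, 12:2
Odd-degree vertices: 5, 7.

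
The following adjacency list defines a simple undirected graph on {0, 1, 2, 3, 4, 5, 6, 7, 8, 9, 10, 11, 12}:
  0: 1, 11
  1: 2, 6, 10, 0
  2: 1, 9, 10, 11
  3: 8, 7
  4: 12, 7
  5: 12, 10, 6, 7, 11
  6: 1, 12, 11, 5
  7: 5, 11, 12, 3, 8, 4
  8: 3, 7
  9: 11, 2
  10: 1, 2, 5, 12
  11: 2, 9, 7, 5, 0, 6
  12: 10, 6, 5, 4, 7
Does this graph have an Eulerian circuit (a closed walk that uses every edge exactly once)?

Degrees: 0:2, 1:4, 2:4, 3:2, 4:2, 5:5, 6:4, 7:6, 8:2, 9:2, 10:4, 11:6, 12:5
5, 12 have odd degree; an Eulerian circuit needs every degree to be even, so none exists.

No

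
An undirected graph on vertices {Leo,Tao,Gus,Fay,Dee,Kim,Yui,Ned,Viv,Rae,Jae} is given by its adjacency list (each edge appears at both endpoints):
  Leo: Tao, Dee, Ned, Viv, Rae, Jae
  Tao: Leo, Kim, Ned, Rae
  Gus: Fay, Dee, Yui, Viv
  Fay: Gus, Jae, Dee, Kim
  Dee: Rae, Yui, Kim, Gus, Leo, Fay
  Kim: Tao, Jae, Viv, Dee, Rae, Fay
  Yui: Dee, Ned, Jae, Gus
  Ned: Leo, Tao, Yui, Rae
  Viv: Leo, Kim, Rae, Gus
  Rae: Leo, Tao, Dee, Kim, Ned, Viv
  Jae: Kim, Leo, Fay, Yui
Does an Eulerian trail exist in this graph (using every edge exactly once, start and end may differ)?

Yes

Degrees: Leo:6, Tao:4, Gus:4, Fay:4, Dee:6, Kim:6, Yui:4, Ned:4, Viv:4, Rae:6, Jae:4
Odd-degree vertices: none (0 total).
With 0 odd-degree vertices and all edges in one connected piece, an Eulerian trail exists.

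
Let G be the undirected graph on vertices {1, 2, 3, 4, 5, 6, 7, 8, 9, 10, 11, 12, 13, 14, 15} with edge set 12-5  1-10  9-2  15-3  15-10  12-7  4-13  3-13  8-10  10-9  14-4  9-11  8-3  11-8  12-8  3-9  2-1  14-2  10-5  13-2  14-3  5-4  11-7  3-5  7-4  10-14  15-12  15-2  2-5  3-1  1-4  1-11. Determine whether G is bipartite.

A valid 2-coloring puts {2, 3, 4, 6, 10, 11, 12} on one side and {1, 5, 7, 8, 9, 13, 14, 15} on the other; every edge crosses between the two sides.

Yes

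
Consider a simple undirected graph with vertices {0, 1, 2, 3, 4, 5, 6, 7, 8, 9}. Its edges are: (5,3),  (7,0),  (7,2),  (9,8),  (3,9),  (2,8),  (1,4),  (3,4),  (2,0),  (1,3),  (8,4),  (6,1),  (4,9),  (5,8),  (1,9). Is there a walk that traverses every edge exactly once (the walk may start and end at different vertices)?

Degrees: 0:2, 1:4, 2:3, 3:4, 4:4, 5:2, 6:1, 7:2, 8:4, 9:4
Odd-degree vertices: 2, 6 (2 total).
The non-isolated vertices are connected and exactly 2 have odd degree, so an Eulerian trail exists (from 2 to 6).

Yes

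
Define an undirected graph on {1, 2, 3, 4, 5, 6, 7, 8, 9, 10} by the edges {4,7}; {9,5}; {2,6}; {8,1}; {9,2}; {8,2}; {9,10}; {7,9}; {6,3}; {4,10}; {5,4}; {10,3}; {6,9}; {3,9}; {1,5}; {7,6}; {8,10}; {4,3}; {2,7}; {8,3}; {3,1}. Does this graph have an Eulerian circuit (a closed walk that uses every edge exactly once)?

Degrees: 1:3, 2:4, 3:6, 4:4, 5:3, 6:4, 7:4, 8:4, 9:6, 10:4
Vertices with odd degree: 1, 5. An Eulerian circuit requires all degrees even.

No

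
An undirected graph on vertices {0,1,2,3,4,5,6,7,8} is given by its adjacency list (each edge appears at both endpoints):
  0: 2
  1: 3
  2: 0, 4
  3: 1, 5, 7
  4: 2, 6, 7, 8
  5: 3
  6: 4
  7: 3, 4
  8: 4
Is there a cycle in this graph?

No

|V| = 9, |E| = 8, number of components = 1.
A forest on 9 vertices with 1 component has exactly 8 edges, which matches — so no cycle.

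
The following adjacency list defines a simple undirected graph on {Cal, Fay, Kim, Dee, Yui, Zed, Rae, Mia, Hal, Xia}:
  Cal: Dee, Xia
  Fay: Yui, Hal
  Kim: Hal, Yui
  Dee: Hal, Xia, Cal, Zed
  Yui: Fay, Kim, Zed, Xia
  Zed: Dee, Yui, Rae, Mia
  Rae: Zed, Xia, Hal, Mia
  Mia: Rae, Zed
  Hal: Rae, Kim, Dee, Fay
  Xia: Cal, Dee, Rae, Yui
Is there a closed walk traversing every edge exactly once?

Degrees: Cal:2, Fay:2, Kim:2, Dee:4, Yui:4, Zed:4, Rae:4, Mia:2, Hal:4, Xia:4
All degrees are even and the non-isolated vertices are connected — an Eulerian circuit exists.

Yes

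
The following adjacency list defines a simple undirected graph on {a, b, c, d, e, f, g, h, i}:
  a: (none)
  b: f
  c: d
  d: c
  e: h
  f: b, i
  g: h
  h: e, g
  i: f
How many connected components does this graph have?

Component: {a}
Component: {c, d}
Component: {b, f, i}
Component: {e, g, h}

4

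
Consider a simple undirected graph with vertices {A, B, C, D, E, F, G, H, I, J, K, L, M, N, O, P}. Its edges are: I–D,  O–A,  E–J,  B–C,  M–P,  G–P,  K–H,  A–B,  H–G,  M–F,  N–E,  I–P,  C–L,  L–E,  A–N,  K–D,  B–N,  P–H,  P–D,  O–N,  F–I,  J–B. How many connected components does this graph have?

2

Component: {A, B, C, E, J, L, N, O}
Component: {D, F, G, H, I, K, M, P}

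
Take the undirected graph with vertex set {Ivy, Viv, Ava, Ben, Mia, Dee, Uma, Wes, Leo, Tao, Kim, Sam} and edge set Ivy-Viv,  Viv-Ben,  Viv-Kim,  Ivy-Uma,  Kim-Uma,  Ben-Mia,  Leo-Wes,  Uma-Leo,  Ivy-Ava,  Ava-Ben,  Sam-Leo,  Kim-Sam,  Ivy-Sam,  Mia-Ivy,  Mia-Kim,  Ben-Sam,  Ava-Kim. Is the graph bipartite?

Yes

A valid 2-coloring puts {Viv, Ava, Mia, Dee, Uma, Wes, Tao, Sam} on one side and {Ivy, Ben, Leo, Kim} on the other; every edge crosses between the two sides.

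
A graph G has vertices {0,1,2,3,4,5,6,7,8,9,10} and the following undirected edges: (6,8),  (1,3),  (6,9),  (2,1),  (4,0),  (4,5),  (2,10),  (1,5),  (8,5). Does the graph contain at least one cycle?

No

The graph has 11 vertices, 9 edges, and 2 connected components.
A forest on 11 vertices with 2 components has exactly 9 edges, which matches — so no cycle.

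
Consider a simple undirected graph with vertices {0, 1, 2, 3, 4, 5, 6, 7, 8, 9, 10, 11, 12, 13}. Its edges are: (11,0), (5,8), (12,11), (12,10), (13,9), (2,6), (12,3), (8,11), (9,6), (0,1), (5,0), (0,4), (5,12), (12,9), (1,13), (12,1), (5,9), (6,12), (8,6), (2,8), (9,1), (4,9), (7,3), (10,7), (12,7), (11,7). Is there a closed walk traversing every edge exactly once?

Degrees: 0:4, 1:4, 2:2, 3:2, 4:2, 5:4, 6:4, 7:4, 8:4, 9:6, 10:2, 11:4, 12:8, 13:2
Every vertex has even degree and the edges form a single connected piece, so an Eulerian circuit exists.

Yes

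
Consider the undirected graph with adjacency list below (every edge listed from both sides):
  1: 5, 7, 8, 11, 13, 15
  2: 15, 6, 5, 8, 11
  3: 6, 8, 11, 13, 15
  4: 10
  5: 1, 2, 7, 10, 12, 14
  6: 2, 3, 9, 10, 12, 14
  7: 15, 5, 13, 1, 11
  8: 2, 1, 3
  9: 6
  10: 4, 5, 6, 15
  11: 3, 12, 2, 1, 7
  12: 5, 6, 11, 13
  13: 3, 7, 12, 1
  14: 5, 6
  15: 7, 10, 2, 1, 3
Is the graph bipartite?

7-1-15-7 is an odd cycle (length 3), and a bipartite graph can contain only even cycles.

No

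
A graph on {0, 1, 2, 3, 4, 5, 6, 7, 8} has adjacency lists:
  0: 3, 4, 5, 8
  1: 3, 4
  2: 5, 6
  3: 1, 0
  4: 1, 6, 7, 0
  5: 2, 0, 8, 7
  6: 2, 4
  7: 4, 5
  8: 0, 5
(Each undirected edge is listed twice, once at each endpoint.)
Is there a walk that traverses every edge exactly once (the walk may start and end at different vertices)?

Yes

Degrees: 0:4, 1:2, 2:2, 3:2, 4:4, 5:4, 6:2, 7:2, 8:2
Odd-degree vertices: none (0 total).
With 0 odd-degree vertices and all edges in one connected piece, an Eulerian trail exists.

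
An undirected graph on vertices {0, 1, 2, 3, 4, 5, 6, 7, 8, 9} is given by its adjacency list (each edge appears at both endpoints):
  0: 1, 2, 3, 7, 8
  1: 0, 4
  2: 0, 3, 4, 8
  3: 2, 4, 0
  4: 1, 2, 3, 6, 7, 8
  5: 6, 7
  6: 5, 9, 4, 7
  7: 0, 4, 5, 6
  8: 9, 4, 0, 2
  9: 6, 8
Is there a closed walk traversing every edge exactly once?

Degrees: 0:5, 1:2, 2:4, 3:3, 4:6, 5:2, 6:4, 7:4, 8:4, 9:2
Vertices with odd degree: 0, 3. An Eulerian circuit requires all degrees even.

No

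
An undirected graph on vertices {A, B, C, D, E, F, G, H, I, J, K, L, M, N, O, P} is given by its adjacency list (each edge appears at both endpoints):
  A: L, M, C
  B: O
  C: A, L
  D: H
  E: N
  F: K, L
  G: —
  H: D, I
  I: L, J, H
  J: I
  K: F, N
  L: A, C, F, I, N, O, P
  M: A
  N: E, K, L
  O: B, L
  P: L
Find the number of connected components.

2

Component: {G}
Component: {A, B, C, D, E, F, H, I, J, K, L, M, N, O, P}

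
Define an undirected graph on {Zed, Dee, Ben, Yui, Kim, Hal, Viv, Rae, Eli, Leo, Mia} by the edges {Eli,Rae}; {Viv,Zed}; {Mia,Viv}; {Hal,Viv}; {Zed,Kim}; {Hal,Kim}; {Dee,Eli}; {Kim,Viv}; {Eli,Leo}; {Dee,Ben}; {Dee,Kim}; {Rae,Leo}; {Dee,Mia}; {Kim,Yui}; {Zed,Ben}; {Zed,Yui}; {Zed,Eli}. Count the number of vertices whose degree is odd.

2

Degrees: Zed:5, Dee:4, Ben:2, Yui:2, Kim:5, Hal:2, Viv:4, Rae:2, Eli:4, Leo:2, Mia:2
Odd-degree vertices: Zed, Kim.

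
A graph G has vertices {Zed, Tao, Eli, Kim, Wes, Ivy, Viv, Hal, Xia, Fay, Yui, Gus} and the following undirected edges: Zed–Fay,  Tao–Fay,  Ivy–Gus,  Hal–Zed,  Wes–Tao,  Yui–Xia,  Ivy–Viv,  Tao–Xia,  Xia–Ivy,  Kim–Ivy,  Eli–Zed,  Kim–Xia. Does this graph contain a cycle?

Yes

|V| = 12, |E| = 12, number of components = 1.
One cycle is Xia-Ivy-Kim-Xia.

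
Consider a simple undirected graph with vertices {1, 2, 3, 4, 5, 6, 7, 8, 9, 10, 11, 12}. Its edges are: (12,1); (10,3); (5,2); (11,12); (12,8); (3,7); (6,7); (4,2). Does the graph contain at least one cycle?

No

|V| = 12, |E| = 8, number of components = 4.
A forest on 12 vertices with 4 components has exactly 8 edges, which matches — so no cycle.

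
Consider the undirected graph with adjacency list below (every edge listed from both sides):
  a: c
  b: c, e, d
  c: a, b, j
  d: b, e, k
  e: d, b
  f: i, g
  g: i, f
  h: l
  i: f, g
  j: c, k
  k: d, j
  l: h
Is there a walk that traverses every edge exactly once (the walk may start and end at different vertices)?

No

Degrees: a:1, b:3, c:3, d:3, e:2, f:2, g:2, h:1, i:2, j:2, k:2, l:1
Odd-degree vertices: a, b, c, d, h, l (6 total).
With 6 odd-degree vertices (more than two), no single trail can use every edge.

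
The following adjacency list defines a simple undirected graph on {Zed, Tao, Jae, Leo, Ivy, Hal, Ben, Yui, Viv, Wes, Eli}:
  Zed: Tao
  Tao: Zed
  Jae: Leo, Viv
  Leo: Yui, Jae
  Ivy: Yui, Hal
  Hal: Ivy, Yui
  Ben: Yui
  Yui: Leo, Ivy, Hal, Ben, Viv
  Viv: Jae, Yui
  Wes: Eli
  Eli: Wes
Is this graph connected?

No

Component: {Zed, Tao}
Component: {Wes, Eli}
Component: {Jae, Leo, Ivy, Hal, Ben, Yui, Viv}
There are 3 separate components, so the graph is not connected.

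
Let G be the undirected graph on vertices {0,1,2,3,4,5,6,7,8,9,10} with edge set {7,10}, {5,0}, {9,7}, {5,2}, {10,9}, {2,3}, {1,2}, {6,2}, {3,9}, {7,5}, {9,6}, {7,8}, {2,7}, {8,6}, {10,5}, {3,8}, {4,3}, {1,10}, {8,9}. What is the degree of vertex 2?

Neighbors of 2: 1, 3, 5, 6, 7.

5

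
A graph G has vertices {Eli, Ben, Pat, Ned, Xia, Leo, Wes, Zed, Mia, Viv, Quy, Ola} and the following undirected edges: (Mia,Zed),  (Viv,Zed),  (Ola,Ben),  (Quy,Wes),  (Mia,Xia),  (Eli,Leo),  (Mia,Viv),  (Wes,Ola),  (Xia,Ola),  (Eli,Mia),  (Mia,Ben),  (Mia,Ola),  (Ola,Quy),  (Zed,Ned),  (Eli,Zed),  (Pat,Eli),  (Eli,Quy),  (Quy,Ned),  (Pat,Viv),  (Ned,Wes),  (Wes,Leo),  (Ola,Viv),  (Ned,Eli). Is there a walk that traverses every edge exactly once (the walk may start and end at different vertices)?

Degrees: Eli:6, Ben:2, Pat:2, Ned:4, Xia:2, Leo:2, Wes:4, Zed:4, Mia:6, Viv:4, Quy:4, Ola:6
Odd-degree vertices: none (0 total).
The non-isolated vertices are connected and exactly 0 have odd degree, so an Eulerian trail exists.

Yes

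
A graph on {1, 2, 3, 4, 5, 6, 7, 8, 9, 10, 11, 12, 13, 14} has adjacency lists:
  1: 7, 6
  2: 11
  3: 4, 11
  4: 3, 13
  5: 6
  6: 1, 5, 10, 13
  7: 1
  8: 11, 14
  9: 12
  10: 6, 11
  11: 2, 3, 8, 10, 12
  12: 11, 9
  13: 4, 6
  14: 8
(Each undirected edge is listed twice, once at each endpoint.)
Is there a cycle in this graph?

|V| = 14, |E| = 14, number of components = 1.
Since 14 > 14 - 1, a cycle must exist; for instance 6-10-11-3-4-13-6.

Yes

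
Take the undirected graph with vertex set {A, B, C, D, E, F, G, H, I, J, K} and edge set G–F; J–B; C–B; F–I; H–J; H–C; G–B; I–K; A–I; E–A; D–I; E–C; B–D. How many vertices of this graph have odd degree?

Degrees: A:2, B:4, C:3, D:2, E:2, F:2, G:2, H:2, I:4, J:2, K:1
Odd-degree vertices: C, K.

2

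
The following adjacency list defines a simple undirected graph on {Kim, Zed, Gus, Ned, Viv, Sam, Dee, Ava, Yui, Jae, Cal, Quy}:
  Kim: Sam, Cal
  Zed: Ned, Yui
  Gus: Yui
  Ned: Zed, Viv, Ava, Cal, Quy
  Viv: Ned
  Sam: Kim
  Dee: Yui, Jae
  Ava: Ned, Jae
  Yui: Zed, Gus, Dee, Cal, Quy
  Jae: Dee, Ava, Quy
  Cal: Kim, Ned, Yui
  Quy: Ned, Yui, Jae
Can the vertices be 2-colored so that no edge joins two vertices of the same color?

Yes

Partition the vertices as {Zed, Gus, Viv, Sam, Dee, Ava, Cal, Quy} vs {Kim, Ned, Yui, Jae}. Each listed edge has one endpoint in each part, so the graph is bipartite.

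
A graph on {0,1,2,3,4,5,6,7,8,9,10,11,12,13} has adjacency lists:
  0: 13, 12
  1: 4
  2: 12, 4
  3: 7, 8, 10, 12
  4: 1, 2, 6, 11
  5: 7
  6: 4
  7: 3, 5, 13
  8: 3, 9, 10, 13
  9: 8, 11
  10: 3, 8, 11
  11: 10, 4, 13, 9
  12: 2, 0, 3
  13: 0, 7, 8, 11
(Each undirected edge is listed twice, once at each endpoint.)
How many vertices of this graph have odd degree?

6

Degrees: 0:2, 1:1, 2:2, 3:4, 4:4, 5:1, 6:1, 7:3, 8:4, 9:2, 10:3, 11:4, 12:3, 13:4
Odd-degree vertices: 1, 5, 6, 7, 10, 12.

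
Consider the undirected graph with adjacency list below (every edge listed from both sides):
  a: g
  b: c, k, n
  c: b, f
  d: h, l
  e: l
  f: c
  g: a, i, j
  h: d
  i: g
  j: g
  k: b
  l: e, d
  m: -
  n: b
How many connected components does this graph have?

Component: {m}
Component: {a, g, i, j}
Component: {d, e, h, l}
Component: {b, c, f, k, n}

4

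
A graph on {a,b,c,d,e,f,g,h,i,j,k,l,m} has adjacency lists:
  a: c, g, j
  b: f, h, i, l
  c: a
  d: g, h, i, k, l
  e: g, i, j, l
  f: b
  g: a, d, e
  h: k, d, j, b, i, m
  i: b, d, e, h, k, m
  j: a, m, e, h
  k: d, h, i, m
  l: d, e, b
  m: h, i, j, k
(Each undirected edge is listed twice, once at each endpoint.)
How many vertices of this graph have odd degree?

Degrees: a:3, b:4, c:1, d:5, e:4, f:1, g:3, h:6, i:6, j:4, k:4, l:3, m:4
Odd-degree vertices: a, c, d, f, g, l.

6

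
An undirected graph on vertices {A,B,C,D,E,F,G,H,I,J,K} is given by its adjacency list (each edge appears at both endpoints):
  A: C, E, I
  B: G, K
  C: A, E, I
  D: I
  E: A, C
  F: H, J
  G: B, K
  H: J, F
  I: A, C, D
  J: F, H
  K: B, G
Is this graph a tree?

The graph has 11 vertices and 12 edges.
It splits into 3 components, so it cannot be a tree.

No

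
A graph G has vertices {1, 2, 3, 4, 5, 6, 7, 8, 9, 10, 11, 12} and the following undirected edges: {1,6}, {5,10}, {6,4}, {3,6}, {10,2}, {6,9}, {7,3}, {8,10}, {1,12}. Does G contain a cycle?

|V| = 12, |E| = 9, number of components = 3.
Since 9 = 12 - 3, the graph is a forest and contains no cycle.

No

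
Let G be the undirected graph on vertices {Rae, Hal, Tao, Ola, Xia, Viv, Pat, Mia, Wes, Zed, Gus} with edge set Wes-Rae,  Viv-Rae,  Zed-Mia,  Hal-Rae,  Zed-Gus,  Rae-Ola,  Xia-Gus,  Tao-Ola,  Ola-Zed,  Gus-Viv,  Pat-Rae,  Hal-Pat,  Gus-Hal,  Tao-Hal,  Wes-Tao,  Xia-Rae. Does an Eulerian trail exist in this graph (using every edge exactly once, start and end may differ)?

No

Degrees: Rae:6, Hal:4, Tao:3, Ola:3, Xia:2, Viv:2, Pat:2, Mia:1, Wes:2, Zed:3, Gus:4
Odd-degree vertices: Tao, Ola, Mia, Zed (4 total).
With 4 odd-degree vertices (more than two), no single trail can use every edge.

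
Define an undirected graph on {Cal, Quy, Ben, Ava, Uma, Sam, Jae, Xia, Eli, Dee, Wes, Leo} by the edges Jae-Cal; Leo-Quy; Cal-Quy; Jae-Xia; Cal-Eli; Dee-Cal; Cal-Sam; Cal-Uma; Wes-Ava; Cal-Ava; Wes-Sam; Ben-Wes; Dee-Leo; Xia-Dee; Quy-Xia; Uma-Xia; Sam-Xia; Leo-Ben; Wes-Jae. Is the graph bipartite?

Yes

Partition the vertices as {Quy, Ben, Ava, Uma, Sam, Jae, Eli, Dee} vs {Cal, Xia, Wes, Leo}. Each listed edge has one endpoint in each part, so the graph is bipartite.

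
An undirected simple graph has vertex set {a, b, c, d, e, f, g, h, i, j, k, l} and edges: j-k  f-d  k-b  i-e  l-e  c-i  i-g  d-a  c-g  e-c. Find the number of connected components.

Component: {h}
Component: {a, d, f}
Component: {b, j, k}
Component: {c, e, g, i, l}

4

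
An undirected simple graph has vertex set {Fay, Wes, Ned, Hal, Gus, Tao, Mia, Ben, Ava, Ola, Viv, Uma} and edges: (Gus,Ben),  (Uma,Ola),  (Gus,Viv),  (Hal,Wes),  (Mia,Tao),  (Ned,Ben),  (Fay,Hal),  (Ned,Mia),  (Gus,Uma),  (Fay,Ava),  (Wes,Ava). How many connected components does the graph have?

Component: {Fay, Wes, Hal, Ava}
Component: {Ned, Gus, Tao, Mia, Ben, Ola, Viv, Uma}

2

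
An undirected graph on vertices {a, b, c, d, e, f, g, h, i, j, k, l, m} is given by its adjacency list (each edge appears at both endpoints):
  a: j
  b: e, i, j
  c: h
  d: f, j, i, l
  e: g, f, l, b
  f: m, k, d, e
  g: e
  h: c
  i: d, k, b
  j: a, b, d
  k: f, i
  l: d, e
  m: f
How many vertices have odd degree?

Degrees: a:1, b:3, c:1, d:4, e:4, f:4, g:1, h:1, i:3, j:3, k:2, l:2, m:1
Odd-degree vertices: a, b, c, g, h, i, j, m.

8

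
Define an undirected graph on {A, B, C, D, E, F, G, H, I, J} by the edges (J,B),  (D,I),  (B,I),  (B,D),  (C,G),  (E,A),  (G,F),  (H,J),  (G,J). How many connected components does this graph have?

2

Component: {A, E}
Component: {B, C, D, F, G, H, I, J}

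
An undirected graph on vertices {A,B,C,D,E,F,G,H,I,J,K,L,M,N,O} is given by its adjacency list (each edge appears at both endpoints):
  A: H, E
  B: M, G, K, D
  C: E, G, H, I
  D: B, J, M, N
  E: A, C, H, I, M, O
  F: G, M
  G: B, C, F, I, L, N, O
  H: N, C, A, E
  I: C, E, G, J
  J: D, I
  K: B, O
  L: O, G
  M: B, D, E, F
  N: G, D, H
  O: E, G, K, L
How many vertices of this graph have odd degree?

Degrees: A:2, B:4, C:4, D:4, E:6, F:2, G:7, H:4, I:4, J:2, K:2, L:2, M:4, N:3, O:4
Odd-degree vertices: G, N.

2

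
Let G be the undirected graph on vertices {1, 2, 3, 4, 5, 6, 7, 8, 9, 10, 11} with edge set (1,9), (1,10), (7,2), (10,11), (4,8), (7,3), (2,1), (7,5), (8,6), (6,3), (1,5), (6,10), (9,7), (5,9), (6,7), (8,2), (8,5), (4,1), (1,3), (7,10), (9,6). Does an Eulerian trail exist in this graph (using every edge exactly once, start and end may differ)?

No

Degrees: 1:6, 2:3, 3:3, 4:2, 5:4, 6:5, 7:6, 8:4, 9:4, 10:4, 11:1
Odd-degree vertices: 2, 3, 6, 11 (4 total).
With 4 odd-degree vertices (more than two), no single trail can use every edge.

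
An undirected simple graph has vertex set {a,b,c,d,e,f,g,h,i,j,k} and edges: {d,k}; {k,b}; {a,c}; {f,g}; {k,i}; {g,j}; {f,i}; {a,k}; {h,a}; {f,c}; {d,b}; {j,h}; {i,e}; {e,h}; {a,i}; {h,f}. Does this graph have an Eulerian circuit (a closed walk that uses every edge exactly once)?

Degrees: a:4, b:2, c:2, d:2, e:2, f:4, g:2, h:4, i:4, j:2, k:4
All degrees are even and the non-isolated vertices are connected — an Eulerian circuit exists.

Yes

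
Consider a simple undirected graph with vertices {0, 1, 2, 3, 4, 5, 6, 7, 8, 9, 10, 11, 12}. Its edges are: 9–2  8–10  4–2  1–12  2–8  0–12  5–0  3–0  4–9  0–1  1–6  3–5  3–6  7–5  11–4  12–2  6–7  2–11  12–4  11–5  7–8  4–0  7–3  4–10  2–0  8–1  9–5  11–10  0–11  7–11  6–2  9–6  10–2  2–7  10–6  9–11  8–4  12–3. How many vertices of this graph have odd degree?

10

Degrees: 0:7, 1:4, 2:9, 3:5, 4:7, 5:5, 6:6, 7:6, 8:5, 9:5, 10:5, 11:7, 12:5
Odd-degree vertices: 0, 2, 3, 4, 5, 8, 9, 10, 11, 12.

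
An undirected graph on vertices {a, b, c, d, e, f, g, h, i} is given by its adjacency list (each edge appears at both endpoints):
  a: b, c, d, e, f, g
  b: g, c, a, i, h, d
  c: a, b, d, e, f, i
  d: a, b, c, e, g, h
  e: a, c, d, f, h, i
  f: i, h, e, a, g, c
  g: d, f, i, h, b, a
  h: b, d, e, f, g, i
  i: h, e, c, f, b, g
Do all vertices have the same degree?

Degrees: a:6, b:6, c:6, d:6, e:6, f:6, g:6, h:6, i:6
Every vertex has degree 6, so the graph is 6-regular.

Yes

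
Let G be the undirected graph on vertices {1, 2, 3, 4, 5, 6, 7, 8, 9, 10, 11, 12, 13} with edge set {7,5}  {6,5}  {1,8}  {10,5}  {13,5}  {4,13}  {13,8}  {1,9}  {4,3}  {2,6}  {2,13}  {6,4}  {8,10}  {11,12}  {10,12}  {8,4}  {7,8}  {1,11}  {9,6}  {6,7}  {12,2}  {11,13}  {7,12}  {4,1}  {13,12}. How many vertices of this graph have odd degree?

Degrees: 1:4, 2:3, 3:1, 4:5, 5:4, 6:5, 7:4, 8:5, 9:2, 10:3, 11:3, 12:5, 13:6
Odd-degree vertices: 2, 3, 4, 6, 8, 10, 11, 12.

8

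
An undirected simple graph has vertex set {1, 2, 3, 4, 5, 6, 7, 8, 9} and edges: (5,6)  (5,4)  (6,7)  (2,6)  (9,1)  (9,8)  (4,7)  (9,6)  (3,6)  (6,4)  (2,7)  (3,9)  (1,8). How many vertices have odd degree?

2

Degrees: 1:2, 2:2, 3:2, 4:3, 5:2, 6:6, 7:3, 8:2, 9:4
Odd-degree vertices: 4, 7.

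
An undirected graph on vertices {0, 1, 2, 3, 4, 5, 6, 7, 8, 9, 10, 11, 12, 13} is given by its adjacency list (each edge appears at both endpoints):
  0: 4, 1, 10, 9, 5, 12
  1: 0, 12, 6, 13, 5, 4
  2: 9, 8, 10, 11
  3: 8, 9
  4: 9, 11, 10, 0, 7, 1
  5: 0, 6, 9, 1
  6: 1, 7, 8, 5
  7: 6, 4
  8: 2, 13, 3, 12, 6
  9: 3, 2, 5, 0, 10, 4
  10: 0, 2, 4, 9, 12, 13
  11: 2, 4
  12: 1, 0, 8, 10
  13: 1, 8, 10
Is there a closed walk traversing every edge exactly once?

Degrees: 0:6, 1:6, 2:4, 3:2, 4:6, 5:4, 6:4, 7:2, 8:5, 9:6, 10:6, 11:2, 12:4, 13:3
8, 13 have odd degree; an Eulerian circuit needs every degree to be even, so none exists.

No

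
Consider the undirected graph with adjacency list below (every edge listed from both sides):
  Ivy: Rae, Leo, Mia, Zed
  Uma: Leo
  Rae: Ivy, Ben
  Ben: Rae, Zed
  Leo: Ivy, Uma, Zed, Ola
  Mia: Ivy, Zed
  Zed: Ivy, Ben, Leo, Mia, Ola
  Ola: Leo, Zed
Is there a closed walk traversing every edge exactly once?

No

Degrees: Ivy:4, Uma:1, Rae:2, Ben:2, Leo:4, Mia:2, Zed:5, Ola:2
Uma, Zed have odd degree; an Eulerian circuit needs every degree to be even, so none exists.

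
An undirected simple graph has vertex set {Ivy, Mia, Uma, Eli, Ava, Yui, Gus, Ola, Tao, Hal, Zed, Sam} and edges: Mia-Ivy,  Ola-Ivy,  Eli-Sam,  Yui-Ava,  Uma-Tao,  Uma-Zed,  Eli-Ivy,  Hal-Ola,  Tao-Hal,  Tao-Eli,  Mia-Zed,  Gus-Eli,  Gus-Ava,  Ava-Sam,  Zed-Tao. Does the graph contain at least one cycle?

The graph has 12 vertices, 15 edges, and 1 connected component.
Since 15 > 12 - 1, a cycle must exist; for instance Ivy-Eli-Tao-Hal-Ola-Ivy.

Yes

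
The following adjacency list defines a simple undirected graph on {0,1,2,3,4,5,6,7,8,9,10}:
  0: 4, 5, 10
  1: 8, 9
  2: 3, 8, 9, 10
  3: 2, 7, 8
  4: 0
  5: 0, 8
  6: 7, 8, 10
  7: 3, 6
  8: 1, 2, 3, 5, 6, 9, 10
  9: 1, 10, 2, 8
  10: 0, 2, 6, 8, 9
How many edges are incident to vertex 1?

Neighbors of 1: 8, 9.

2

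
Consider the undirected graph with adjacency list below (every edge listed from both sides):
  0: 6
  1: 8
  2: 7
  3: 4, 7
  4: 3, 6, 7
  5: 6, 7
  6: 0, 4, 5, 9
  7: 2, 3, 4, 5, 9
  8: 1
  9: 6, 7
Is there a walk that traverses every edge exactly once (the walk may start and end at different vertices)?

No

Degrees: 0:1, 1:1, 2:1, 3:2, 4:3, 5:2, 6:4, 7:5, 8:1, 9:2
Odd-degree vertices: 0, 1, 2, 4, 7, 8 (6 total).
An Eulerian trail requires 0 or 2 odd-degree vertices; here there are 6.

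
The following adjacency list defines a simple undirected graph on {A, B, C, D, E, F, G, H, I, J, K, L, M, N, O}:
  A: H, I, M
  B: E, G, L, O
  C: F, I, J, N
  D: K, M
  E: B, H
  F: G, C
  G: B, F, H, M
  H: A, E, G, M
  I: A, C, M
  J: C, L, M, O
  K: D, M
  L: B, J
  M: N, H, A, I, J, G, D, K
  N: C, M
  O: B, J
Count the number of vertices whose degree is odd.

Degrees: A:3, B:4, C:4, D:2, E:2, F:2, G:4, H:4, I:3, J:4, K:2, L:2, M:8, N:2, O:2
Odd-degree vertices: A, I.

2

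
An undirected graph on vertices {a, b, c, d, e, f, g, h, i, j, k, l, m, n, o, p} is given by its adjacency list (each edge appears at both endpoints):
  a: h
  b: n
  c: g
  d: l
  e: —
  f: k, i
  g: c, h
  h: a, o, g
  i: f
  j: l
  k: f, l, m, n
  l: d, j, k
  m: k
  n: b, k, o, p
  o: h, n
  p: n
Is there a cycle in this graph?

The graph has 16 vertices, 14 edges, and 2 connected components.
A forest on 16 vertices with 2 components has exactly 14 edges, which matches — so no cycle.

No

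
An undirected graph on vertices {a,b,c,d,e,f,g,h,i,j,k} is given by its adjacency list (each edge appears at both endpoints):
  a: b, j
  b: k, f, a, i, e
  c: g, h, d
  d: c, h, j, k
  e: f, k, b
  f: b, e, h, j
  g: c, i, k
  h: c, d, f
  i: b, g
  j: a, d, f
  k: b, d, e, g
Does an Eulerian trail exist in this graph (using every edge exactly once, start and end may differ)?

No

Degrees: a:2, b:5, c:3, d:4, e:3, f:4, g:3, h:3, i:2, j:3, k:4
Odd-degree vertices: b, c, e, g, h, j (6 total).
With 6 odd-degree vertices (more than two), no single trail can use every edge.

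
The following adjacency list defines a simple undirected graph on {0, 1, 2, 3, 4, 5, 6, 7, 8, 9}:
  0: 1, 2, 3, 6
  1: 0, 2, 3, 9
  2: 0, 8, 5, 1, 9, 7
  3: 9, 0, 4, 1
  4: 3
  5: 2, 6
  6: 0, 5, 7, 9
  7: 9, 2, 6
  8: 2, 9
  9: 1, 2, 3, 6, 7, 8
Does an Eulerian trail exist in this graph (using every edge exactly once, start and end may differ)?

Degrees: 0:4, 1:4, 2:6, 3:4, 4:1, 5:2, 6:4, 7:3, 8:2, 9:6
Odd-degree vertices: 4, 7 (2 total).
The non-isolated vertices are connected and exactly 2 have odd degree, so an Eulerian trail exists (from 4 to 7).

Yes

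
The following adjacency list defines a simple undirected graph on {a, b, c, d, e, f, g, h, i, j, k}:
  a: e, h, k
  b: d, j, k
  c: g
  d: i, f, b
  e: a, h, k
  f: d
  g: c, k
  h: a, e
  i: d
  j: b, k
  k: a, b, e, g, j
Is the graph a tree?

The graph has 11 vertices and 13 edges.
A tree on 11 vertices has exactly 10 edges; this graph has 13, so it contains a cycle and is not a tree.

No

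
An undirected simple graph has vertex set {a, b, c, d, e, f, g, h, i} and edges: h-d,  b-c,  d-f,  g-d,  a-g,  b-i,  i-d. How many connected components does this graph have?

2

Component: {e}
Component: {a, b, c, d, f, g, h, i}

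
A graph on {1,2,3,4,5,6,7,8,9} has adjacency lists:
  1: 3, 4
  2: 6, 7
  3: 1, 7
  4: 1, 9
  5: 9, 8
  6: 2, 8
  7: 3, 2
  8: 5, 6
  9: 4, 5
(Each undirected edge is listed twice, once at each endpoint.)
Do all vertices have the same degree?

Degrees: 1:2, 2:2, 3:2, 4:2, 5:2, 6:2, 7:2, 8:2, 9:2
Every vertex has degree 2, so the graph is 2-regular.

Yes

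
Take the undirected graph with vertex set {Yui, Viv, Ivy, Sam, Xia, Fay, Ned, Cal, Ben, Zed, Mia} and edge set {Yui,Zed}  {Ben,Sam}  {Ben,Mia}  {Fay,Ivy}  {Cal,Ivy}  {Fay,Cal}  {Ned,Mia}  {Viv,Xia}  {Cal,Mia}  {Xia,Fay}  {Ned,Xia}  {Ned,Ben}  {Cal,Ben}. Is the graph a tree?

No

|V| = 11, |E| = 13.
It is not connected, so it is not a tree.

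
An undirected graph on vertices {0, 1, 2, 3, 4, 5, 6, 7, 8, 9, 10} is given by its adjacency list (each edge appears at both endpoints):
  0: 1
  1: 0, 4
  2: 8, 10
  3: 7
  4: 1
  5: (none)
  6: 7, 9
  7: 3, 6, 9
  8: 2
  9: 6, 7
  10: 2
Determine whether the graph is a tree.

The graph has 11 vertices and 8 edges.
It is not connected, so it is not a tree.

No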